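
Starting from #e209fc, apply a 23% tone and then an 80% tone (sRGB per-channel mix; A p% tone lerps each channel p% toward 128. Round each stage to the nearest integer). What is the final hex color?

#e209fc is rgb(226, 9, 252).
Per channel, c → c + 0.23(128 − c):
  R: 226 + 0.23×(128−226) = 226 − 22.54 = 203.46 → 203
  G: 9 + 27.37 = 36.37 → 36
  B: 252 + 0.23×(128−252) = 252 − 28.52 = 223.48 → 223
After the tone: rgb(203, 36, 223) = #cb24df.
An 80% tone moves each channel 80% toward 128:
  R: 203 − 60 = 143 → 143
  G: 36 + 0.8×(128−36) = 36 + 73.6 = 109.6 → 110
  B: 223 + 0.8×(128−223) = 223 − 76 = 147 → 147
rgb(143, 110, 147) = #8f6e93.

#8f6e93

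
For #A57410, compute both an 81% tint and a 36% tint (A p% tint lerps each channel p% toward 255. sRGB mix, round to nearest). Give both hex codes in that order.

#EEE5D2, #C5A666

#A57410 is rgb(165, 116, 16).
81% tint:
  R: 165 + 0.81×(255−165) = 165 + 72.9 = 237.9 → 238
  G: 116 + 0.81×(255−116) = 116 + 112.59 = 228.59 → 229
  B: 16 + 193.59 = 209.59 → 210
  → #EEE5D2
36% tint:
  R: 165 + 32.4 = 197.4 → 197
  G: 116 + 50.04 = 166.04 → 166
  B: 16 + 86.04 = 102.04 → 102
  → #C5A666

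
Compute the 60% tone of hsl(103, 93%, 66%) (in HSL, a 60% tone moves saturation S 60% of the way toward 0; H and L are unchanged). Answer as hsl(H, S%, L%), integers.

hsl(103, 37%, 66%)

S moves 60% from 93 toward 0: 93 − 55.8 = 37.2 → 37.
H and L are unchanged.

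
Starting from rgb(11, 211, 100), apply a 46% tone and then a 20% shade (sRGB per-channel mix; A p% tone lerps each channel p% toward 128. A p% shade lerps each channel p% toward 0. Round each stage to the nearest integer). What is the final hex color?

#348A5A

A 46% tone moves each channel 46% toward 128:
  R: 11 + 0.46×(128−11) = 11 + 53.82 = 64.82 → 65
  G: 211 + 0.46×(128−211) = 211 − 38.18 = 172.82 → 173
  B: 100 + 12.88 = 112.88 → 113
After the tone: rgb(65, 173, 113) = #41AD71.
Per channel, c → c + 0.2(0 − c):
  R: 65 − 13 = 52 → 52
  G: 173 + 0.2×(0−173) = 173 − 34.6 = 138.4 → 138
  B: 113 − 22.6 = 90.4 → 90
rgb(52, 138, 90) = #348A5A.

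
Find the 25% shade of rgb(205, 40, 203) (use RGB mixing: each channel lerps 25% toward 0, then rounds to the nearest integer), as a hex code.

Lerp each channel 25% toward 0:
  R: 205 − 51.25 = 153.75 → 154
  G: 40 − 10 = 30 → 30
  B: 203 + 0.25×(0−203) = 203 − 50.75 = 152.25 → 152
rgb(154, 30, 152) = #9a1e98.

#9a1e98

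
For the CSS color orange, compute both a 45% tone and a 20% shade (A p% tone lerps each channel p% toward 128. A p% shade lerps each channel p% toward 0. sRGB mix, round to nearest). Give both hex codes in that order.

#c6943a, #cc8400

CSS orange is rgb(255, 165, 0).
45% tone:
  R: 255 + 0.45×(128−255) = 255 − 57.15 = 197.85 → 198
  G: 165 − 16.65 = 148.35 → 148
  B: 0 + 0.45×(128−0) = 0 + 57.6 = 57.6 → 58
  → #c6943a
20% shade:
  R: 255 − 51 = 204 → 204
  G: 165 + 0.2×(0−165) = 165 − 33 = 132 → 132
  B: 0 + 0.2×(0−0) = 0 + 0 = 0 → 0
  → #cc8400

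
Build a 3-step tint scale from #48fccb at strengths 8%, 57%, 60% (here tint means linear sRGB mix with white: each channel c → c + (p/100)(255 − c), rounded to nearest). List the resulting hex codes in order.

#57fccf, #b0fee9, #b6feea

#48fccb is rgb(72, 252, 203).
8%: (72 + 14.64 = 86.64→87, 252→252, 203 + 4.16 = 207.16→207) → #57fccf
57%: (72 + 104.31 = 176.31→176, 252 + 1.71 = 253.71→254, 203 + 29.64 = 232.64→233) → #b0fee9
60%: (72 + 109.8 = 181.8→182, 252 + 1.8 = 253.8→254, 203 + 31.2 = 234.2→234) → #b6feea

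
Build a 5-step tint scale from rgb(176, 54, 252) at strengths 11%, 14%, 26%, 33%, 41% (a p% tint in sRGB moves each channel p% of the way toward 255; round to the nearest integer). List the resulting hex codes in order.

#B94CFC, #BB52FC, #C56AFD, #CA78FD, #D088FD

11%: (176 + 8.69 = 184.69→185, 54 + 22.11 = 76.11→76, 252→252) → #B94CFC
14%: (176 + 11.06 = 187.06→187, 54 + 28.14 = 82.14→82, 252→252) → #BB52FC
26%: (176 + 20.54 = 196.54→197, 54 + 52.26 = 106.26→106, 252 + 0.78 = 252.78→253) → #C56AFD
33%: (176 + 26.07 = 202.07→202, 54 + 66.33 = 120.33→120, 252 + 0.99 = 252.99→253) → #CA78FD
41%: (176 + 32.39 = 208.39→208, 54 + 82.41 = 136.41→136, 252 + 1.23 = 253.23→253) → #D088FD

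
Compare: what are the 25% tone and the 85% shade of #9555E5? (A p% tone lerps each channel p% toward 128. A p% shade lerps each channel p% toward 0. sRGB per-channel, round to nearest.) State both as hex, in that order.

#9555E5 is rgb(149, 85, 229).
25% tone:
  R: 149 + 0.25×(128−149) = 149 − 5.25 = 143.75 → 144
  G: 85 + 10.75 = 95.75 → 96
  B: 229 − 25.25 = 203.75 → 204
  → #9060CC
85% shade:
  R: 149 + 0.85×(0−149) = 149 − 126.65 = 22.35 → 22
  G: 85 + 0.85×(0−85) = 85 − 72.25 = 12.75 → 13
  B: 229 + 0.85×(0−229) = 229 − 194.65 = 34.35 → 34
  → #160D22

#9060CC, #160D22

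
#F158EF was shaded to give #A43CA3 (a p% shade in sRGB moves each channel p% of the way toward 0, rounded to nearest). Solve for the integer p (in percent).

32%

#F158EF is rgb(241, 88, 239); #A43CA3 is rgb(164, 60, 163).
On the R channel (widest range): 164 ≈ 241 + (p/100)(0 − 241), so p ≈ 100×(164 − 241)/(0 − 241) = -7700/-241 = 31.95.
p = 32 reproduces all three channels after rounding.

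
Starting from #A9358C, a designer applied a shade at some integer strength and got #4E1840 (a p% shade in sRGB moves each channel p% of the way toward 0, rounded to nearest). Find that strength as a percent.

#A9358C is rgb(169, 53, 140); #4E1840 is rgb(78, 24, 64).
On the R channel (widest range): 78 ≈ 169 + (p/100)(0 − 169), so p ≈ 100×(78 − 169)/(0 − 169) = -9100/-169 = 53.85.
p = 54 reproduces all three channels after rounding.

54%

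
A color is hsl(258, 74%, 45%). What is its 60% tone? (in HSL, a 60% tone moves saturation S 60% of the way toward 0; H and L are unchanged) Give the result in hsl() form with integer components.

S moves 60% from 74 toward 0: 74 − 44.4 = 29.6 → 30.
H and L are unchanged.

hsl(258, 30%, 45%)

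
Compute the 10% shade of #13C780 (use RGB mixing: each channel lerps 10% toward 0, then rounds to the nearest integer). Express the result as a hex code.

#13C780 is rgb(19, 199, 128).
A 10% shade moves each channel 10% toward 0:
  R: 19 + 0.1×(0−19) = 19 − 1.9 = 17.1 → 17
  G: 199 + 0.1×(0−199) = 199 − 19.9 = 179.1 → 179
  B: 128 − 12.8 = 115.2 → 115
rgb(17, 179, 115) = #11B373.

#11B373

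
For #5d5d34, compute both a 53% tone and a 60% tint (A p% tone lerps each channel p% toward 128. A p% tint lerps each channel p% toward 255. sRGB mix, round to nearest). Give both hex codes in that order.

#70705c, #bebeae

#5d5d34 is rgb(93, 93, 52).
53% tone:
  R: 93 + 0.53×(128−93) = 93 + 18.55 = 111.55 → 112
  G: 93 + 18.55 = 111.55 → 112
  B: 52 + 40.28 = 92.28 → 92
  → #70705c
60% tint:
  R: 93 + 0.6×(255−93) = 93 + 97.2 = 190.2 → 190
  G: 93 + 0.6×(255−93) = 93 + 97.2 = 190.2 → 190
  B: 52 + 121.8 = 173.8 → 174
  → #bebeae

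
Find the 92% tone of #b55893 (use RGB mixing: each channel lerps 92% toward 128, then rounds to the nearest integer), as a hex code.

#b55893 is rgb(181, 88, 147).
Per channel, c → c + 0.92(128 − c):
  R: 181 − 48.76 = 132.24 → 132
  G: 88 + 0.92×(128−88) = 88 + 36.8 = 124.8 → 125
  B: 147 − 17.48 = 129.52 → 130
rgb(132, 125, 130) = #847d82.

#847d82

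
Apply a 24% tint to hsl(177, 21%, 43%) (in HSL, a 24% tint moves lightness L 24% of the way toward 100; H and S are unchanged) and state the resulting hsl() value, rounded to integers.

L moves 24% from 43 toward 100: 43 + 13.68 = 56.68 → 57.
H and S are unchanged.

hsl(177, 21%, 57%)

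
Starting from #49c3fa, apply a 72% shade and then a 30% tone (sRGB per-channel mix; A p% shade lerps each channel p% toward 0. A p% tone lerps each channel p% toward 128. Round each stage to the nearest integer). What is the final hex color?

#344d57

#49c3fa is rgb(73, 195, 250).
A 72% shade moves each channel 72% toward 0:
  R: 73 + 0.72×(0−73) = 73 − 52.56 = 20.44 → 20
  G: 195 + 0.72×(0−195) = 195 − 140.4 = 54.6 → 55
  B: 250 + 0.72×(0−250) = 250 − 180 = 70 → 70
After the shade: rgb(20, 55, 70) = #143746.
Per channel, c → c + 0.3(128 − c):
  R: 20 + 0.3×(128−20) = 20 + 32.4 = 52.4 → 52
  G: 55 + 0.3×(128−55) = 55 + 21.9 = 76.9 → 77
  B: 70 + 0.3×(128−70) = 70 + 17.4 = 87.4 → 87
rgb(52, 77, 87) = #344d57.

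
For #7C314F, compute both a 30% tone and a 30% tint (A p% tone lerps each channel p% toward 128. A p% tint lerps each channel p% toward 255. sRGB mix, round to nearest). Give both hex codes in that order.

#7D495E, #A36F84

#7C314F is rgb(124, 49, 79).
30% tone:
  R: 124 + 1.2 = 125.2 → 125
  G: 49 + 23.7 = 72.7 → 73
  B: 79 + 14.7 = 93.7 → 94
  → #7D495E
30% tint:
  R: 124 + 0.3×(255−124) = 124 + 39.3 = 163.3 → 163
  G: 49 + 0.3×(255−49) = 49 + 61.8 = 110.8 → 111
  B: 79 + 52.8 = 131.8 → 132
  → #A36F84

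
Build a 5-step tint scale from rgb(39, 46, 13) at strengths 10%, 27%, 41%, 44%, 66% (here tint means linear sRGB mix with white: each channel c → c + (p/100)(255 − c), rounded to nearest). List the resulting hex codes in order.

#3d4325, #61664e, #808470, #868a77, #b6b8ad

10%: (39 + 21.6 = 60.6→61, 46 + 20.9 = 66.9→67, 13 + 24.2 = 37.2→37) → #3d4325
27%: (39 + 58.32 = 97.32→97, 46 + 56.43 = 102.43→102, 13 + 65.34 = 78.34→78) → #61664e
41%: (39 + 88.56 = 127.56→128, 46 + 85.69 = 131.69→132, 13 + 99.22 = 112.22→112) → #808470
44%: (39 + 95.04 = 134.04→134, 46 + 91.96 = 137.96→138, 13 + 106.48 = 119.48→119) → #868a77
66%: (39 + 142.56 = 181.56→182, 46 + 137.94 = 183.94→184, 13 + 159.72 = 172.72→173) → #b6b8ad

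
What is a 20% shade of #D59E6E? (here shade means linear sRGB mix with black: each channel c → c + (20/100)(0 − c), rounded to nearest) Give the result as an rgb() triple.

#D59E6E is rgb(213, 158, 110).
A 20% shade moves each channel 20% toward 0:
  R: 213 + 0.2×(0−213) = 213 − 42.6 = 170.4 → 170
  G: 158 + 0.2×(0−158) = 158 − 31.6 = 126.4 → 126
  B: 110 + 0.2×(0−110) = 110 − 22 = 88 → 88

rgb(170, 126, 88)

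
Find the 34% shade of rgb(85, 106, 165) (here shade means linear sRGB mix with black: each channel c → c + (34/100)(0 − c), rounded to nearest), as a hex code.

#38466D

A 34% shade moves each channel 34% toward 0:
  R: 85 − 28.9 = 56.1 → 56
  G: 106 + 0.34×(0−106) = 106 − 36.04 = 69.96 → 70
  B: 165 − 56.1 = 108.9 → 109
rgb(56, 70, 109) = #38466D.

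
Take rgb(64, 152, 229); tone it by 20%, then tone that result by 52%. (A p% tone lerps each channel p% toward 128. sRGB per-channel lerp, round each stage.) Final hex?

#6889a7

A 20% tone moves each channel 20% toward 128:
  R: 64 + 0.2×(128−64) = 64 + 12.8 = 76.8 → 77
  G: 152 + 0.2×(128−152) = 152 − 4.8 = 147.2 → 147
  B: 229 − 20.2 = 208.8 → 209
After the tone: rgb(77, 147, 209) = #4d93d1.
Lerp each channel 52% toward 128:
  R: 77 + 26.52 = 103.52 → 104
  G: 147 + 0.52×(128−147) = 147 − 9.88 = 137.12 → 137
  B: 209 − 42.12 = 166.88 → 167
rgb(104, 137, 167) = #6889a7.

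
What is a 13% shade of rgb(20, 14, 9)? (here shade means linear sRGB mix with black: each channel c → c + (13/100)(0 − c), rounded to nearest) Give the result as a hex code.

#110C08

Lerp each channel 13% toward 0:
  R: 20 − 2.6 = 17.4 → 17
  G: 14 + 0.13×(0−14) = 14 − 1.82 = 12.18 → 12
  B: 9 + 0.13×(0−9) = 9 − 1.17 = 7.83 → 8
rgb(17, 12, 8) = #110C08.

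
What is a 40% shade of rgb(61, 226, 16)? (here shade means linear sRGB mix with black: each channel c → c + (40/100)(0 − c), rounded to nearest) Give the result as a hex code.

#25880a

Per channel, c → c + 0.4(0 − c):
  R: 61 + 0.4×(0−61) = 61 − 24.4 = 36.6 → 37
  G: 226 − 90.4 = 135.6 → 136
  B: 16 − 6.4 = 9.6 → 10
rgb(37, 136, 10) = #25880a.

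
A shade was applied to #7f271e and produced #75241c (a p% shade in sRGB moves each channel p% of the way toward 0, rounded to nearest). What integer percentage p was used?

#7f271e is rgb(127, 39, 30); #75241c is rgb(117, 36, 28).
On the R channel (widest range): 117 ≈ 127 + (p/100)(0 − 127), so p ≈ 100×(117 − 127)/(0 − 127) = -1000/-127 = 7.87.
p = 8 reproduces all three channels after rounding.

8%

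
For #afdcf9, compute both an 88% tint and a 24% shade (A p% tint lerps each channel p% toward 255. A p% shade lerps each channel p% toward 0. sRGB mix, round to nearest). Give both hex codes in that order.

#afdcf9 is rgb(175, 220, 249).
88% tint:
  R: 175 + 0.88×(255−175) = 175 + 70.4 = 245.4 → 245
  G: 220 + 30.8 = 250.8 → 251
  B: 249 + 0.88×(255−249) = 249 + 5.28 = 254.28 → 254
  → #f5fbfe
24% shade:
  R: 175 + 0.24×(0−175) = 175 − 42 = 133 → 133
  G: 220 + 0.24×(0−220) = 220 − 52.8 = 167.2 → 167
  B: 249 − 59.76 = 189.24 → 189
  → #85a7bd

#f5fbfe, #85a7bd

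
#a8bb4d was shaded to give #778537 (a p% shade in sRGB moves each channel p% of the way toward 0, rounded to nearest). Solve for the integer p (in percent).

#a8bb4d is rgb(168, 187, 77); #778537 is rgb(119, 133, 55).
On the G channel (widest range): 133 ≈ 187 + (p/100)(0 − 187), so p ≈ 100×(133 − 187)/(0 − 187) = -5400/-187 = 28.88.
p = 29 reproduces all three channels after rounding.

29%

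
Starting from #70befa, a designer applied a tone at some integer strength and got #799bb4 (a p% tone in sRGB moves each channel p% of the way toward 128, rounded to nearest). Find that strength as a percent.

57%

#70befa is rgb(112, 190, 250); #799bb4 is rgb(121, 155, 180).
On the B channel (widest range): 180 ≈ 250 + (p/100)(128 − 250), so p ≈ 100×(180 − 250)/(128 − 250) = -7000/-122 = 57.38.
p = 57 reproduces all three channels after rounding.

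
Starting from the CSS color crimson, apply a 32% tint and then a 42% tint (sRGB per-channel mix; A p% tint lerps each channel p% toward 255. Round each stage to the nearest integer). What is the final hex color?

#F1A2B2

CSS crimson is rgb(220, 20, 60).
Lerp each channel 32% toward 255:
  R: 220 + 0.32×(255−220) = 220 + 11.2 = 231.2 → 231
  G: 20 + 75.2 = 95.2 → 95
  B: 60 + 62.4 = 122.4 → 122
After the tint: rgb(231, 95, 122) = #E75F7A.
Per channel, c → c + 0.42(255 − c):
  R: 231 + 0.42×(255−231) = 231 + 10.08 = 241.08 → 241
  G: 95 + 0.42×(255−95) = 95 + 67.2 = 162.2 → 162
  B: 122 + 0.42×(255−122) = 122 + 55.86 = 177.86 → 178
rgb(241, 162, 178) = #F1A2B2.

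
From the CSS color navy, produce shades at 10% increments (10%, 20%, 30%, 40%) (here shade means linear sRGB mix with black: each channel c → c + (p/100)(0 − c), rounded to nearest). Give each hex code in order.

CSS navy is rgb(0, 0, 128).
10%: (0→0, 0→0, 128 − 12.8 = 115.2→115) → #000073
20%: (0→0, 0→0, 128 − 25.6 = 102.4→102) → #000066
30%: (0→0, 0→0, 128 − 38.4 = 89.6→90) → #00005a
40%: (0→0, 0→0, 128 − 51.2 = 76.8→77) → #00004d

#000073, #000066, #00005a, #00004d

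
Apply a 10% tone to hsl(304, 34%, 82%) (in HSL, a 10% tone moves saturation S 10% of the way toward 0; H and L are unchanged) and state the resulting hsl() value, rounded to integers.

hsl(304, 31%, 82%)

S moves 10% from 34 toward 0: 34 − 3.4 = 30.6 → 31.
H and L are unchanged.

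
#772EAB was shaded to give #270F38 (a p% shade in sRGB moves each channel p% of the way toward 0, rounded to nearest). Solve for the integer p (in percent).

67%

#772EAB is rgb(119, 46, 171); #270F38 is rgb(39, 15, 56).
On the B channel (widest range): 56 ≈ 171 + (p/100)(0 − 171), so p ≈ 100×(56 − 171)/(0 − 171) = -11500/-171 = 67.25.
p = 67 reproduces all three channels after rounding.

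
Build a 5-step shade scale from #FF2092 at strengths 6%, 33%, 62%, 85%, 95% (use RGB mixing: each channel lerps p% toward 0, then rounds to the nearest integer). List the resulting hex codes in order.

#F01E89, #AB1562, #610C37, #260516, #0D0207

#FF2092 is rgb(255, 32, 146).
6%: (255 − 15.3 = 239.7→240, 32 − 1.92 = 30.08→30, 146 − 8.76 = 137.24→137) → #F01E89
33%: (255 − 84.15 = 170.85→171, 32 − 10.56 = 21.44→21, 146 − 48.18 = 97.82→98) → #AB1562
62%: (255 − 158.1 = 96.9→97, 32 − 19.84 = 12.16→12, 146 − 90.52 = 55.48→55) → #610C37
85%: (255 − 216.75 = 38.25→38, 32 − 27.2 = 4.8→5, 146 − 124.1 = 21.9→22) → #260516
95%: (255 − 242.25 = 12.75→13, 32 − 30.4 = 1.6→2, 146 − 138.7 = 7.3→7) → #0D0207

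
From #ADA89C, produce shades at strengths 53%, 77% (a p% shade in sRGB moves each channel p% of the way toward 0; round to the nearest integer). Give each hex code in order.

#ADA89C is rgb(173, 168, 156).
53%: (173 − 91.69 = 81.31→81, 168 − 89.04 = 78.96→79, 156 − 82.68 = 73.32→73) → #514F49
77%: (173 − 133.21 = 39.79→40, 168 − 129.36 = 38.64→39, 156 − 120.12 = 35.88→36) → #282724

#514F49, #282724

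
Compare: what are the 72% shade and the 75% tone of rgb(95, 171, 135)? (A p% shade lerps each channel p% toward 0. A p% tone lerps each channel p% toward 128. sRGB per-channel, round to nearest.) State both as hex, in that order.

#1B3026, #788B82

72% shade:
  R: 95 + 0.72×(0−95) = 95 − 68.4 = 26.6 → 27
  G: 171 − 123.12 = 47.88 → 48
  B: 135 − 97.2 = 37.8 → 38
  → #1B3026
75% tone:
  R: 95 + 24.75 = 119.75 → 120
  G: 171 + 0.75×(128−171) = 171 − 32.25 = 138.75 → 139
  B: 135 − 5.25 = 129.75 → 130
  → #788B82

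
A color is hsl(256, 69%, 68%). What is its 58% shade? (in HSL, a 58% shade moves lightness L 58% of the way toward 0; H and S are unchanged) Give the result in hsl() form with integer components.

hsl(256, 69%, 29%)

L moves 58% from 68 toward 0: 68 − 39.44 = 28.56 → 29.
H and S are unchanged.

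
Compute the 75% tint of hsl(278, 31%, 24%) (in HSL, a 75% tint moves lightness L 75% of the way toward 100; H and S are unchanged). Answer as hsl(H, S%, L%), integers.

L moves 75% from 24 toward 100: 24 + 57 = 81 → 81.
H and S are unchanged.

hsl(278, 31%, 81%)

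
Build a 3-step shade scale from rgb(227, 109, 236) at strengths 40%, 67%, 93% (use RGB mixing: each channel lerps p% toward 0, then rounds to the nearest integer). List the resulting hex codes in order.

#88418E, #4B244E, #100811

40%: (227 − 90.8 = 136.2→136, 109 − 43.6 = 65.4→65, 236 − 94.4 = 141.6→142) → #88418E
67%: (227 − 152.09 = 74.91→75, 109 − 73.03 = 35.97→36, 236 − 158.12 = 77.88→78) → #4B244E
93%: (227 − 211.11 = 15.89→16, 109 − 101.37 = 7.63→8, 236 − 219.48 = 16.52→17) → #100811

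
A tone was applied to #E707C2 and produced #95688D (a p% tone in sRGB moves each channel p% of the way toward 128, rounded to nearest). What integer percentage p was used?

80%

#E707C2 is rgb(231, 7, 194); #95688D is rgb(149, 104, 141).
On the G channel (widest range): 104 ≈ 7 + (p/100)(128 − 7), so p ≈ 100×(104 − 7)/(128 − 7) = 9700/121 = 80.17.
p = 80 reproduces all three channels after rounding.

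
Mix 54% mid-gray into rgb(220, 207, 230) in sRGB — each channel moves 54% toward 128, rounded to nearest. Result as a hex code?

#aaa4af

Per channel, c → c + 0.54(128 − c):
  R: 220 + 0.54×(128−220) = 220 − 49.68 = 170.32 → 170
  G: 207 + 0.54×(128−207) = 207 − 42.66 = 164.34 → 164
  B: 230 + 0.54×(128−230) = 230 − 55.08 = 174.92 → 175
rgb(170, 164, 175) = #aaa4af.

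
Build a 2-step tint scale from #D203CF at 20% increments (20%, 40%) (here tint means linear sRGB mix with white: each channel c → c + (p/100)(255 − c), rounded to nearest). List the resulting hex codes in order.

#DB35D9, #E468E2

#D203CF is rgb(210, 3, 207).
20%: (210 + 9 = 219→219, 3 + 50.4 = 53.4→53, 207 + 9.6 = 216.6→217) → #DB35D9
40%: (210 + 18 = 228→228, 3 + 100.8 = 103.8→104, 207 + 19.2 = 226.2→226) → #E468E2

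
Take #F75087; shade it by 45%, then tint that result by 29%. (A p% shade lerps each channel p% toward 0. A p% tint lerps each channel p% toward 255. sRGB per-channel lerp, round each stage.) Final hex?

#F75087 is rgb(247, 80, 135).
Per channel, c → c + 0.45(0 − c):
  R: 247 + 0.45×(0−247) = 247 − 111.15 = 135.85 → 136
  G: 80 − 36 = 44 → 44
  B: 135 − 60.75 = 74.25 → 74
After the shade: rgb(136, 44, 74) = #882C4A.
Lerp each channel 29% toward 255:
  R: 136 + 0.29×(255−136) = 136 + 34.51 = 170.51 → 171
  G: 44 + 61.19 = 105.19 → 105
  B: 74 + 52.49 = 126.49 → 126
rgb(171, 105, 126) = #AB697E.

#AB697E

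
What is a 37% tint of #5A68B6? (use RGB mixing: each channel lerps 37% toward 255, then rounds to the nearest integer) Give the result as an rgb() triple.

#5A68B6 is rgb(90, 104, 182).
A 37% tint moves each channel 37% toward 255:
  R: 90 + 0.37×(255−90) = 90 + 61.05 = 151.05 → 151
  G: 104 + 55.87 = 159.87 → 160
  B: 182 + 0.37×(255−182) = 182 + 27.01 = 209.01 → 209

rgb(151, 160, 209)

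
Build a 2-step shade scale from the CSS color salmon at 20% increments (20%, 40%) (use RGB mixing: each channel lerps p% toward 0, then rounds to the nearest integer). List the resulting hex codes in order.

CSS salmon is rgb(250, 128, 114).
20%: (250 − 50 = 200→200, 128 − 25.6 = 102.4→102, 114 − 22.8 = 91.2→91) → #C8665B
40%: (250 − 100 = 150→150, 128 − 51.2 = 76.8→77, 114 − 45.6 = 68.4→68) → #964D44

#C8665B, #964D44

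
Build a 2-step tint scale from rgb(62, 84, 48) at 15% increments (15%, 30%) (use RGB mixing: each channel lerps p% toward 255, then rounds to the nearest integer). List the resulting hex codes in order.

#5B6E4F, #78876E

15%: (62 + 28.95 = 90.95→91, 84 + 25.65 = 109.65→110, 48 + 31.05 = 79.05→79) → #5B6E4F
30%: (62 + 57.9 = 119.9→120, 84 + 51.3 = 135.3→135, 48 + 62.1 = 110.1→110) → #78876E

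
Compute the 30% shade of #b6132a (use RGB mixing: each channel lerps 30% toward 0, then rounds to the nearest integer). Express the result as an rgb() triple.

#b6132a is rgb(182, 19, 42).
Per channel, c → c + 0.3(0 − c):
  R: 182 − 54.6 = 127.4 → 127
  G: 19 + 0.3×(0−19) = 19 − 5.7 = 13.3 → 13
  B: 42 + 0.3×(0−42) = 42 − 12.6 = 29.4 → 29

rgb(127, 13, 29)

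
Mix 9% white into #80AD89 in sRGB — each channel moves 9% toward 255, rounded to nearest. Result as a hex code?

#8BB494

#80AD89 is rgb(128, 173, 137).
Per channel, c → c + 0.09(255 − c):
  R: 128 + 11.43 = 139.43 → 139
  G: 173 + 0.09×(255−173) = 173 + 7.38 = 180.38 → 180
  B: 137 + 10.62 = 147.62 → 148
rgb(139, 180, 148) = #8BB494.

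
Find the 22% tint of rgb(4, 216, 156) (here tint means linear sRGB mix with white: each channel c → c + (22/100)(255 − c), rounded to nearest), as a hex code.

#3be1b2

Lerp each channel 22% toward 255:
  R: 4 + 55.22 = 59.22 → 59
  G: 216 + 8.58 = 224.58 → 225
  B: 156 + 0.22×(255−156) = 156 + 21.78 = 177.78 → 178
rgb(59, 225, 178) = #3be1b2.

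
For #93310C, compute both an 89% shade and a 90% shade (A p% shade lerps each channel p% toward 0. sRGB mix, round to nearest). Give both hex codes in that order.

#93310C is rgb(147, 49, 12).
89% shade:
  R: 147 − 130.83 = 16.17 → 16
  G: 49 + 0.89×(0−49) = 49 − 43.61 = 5.39 → 5
  B: 12 + 0.89×(0−12) = 12 − 10.68 = 1.32 → 1
  → #100501
90% shade:
  R: 147 + 0.9×(0−147) = 147 − 132.3 = 14.7 → 15
  G: 49 − 44.1 = 4.9 → 5
  B: 12 + 0.9×(0−12) = 12 − 10.8 = 1.2 → 1
  → #0F0501

#100501, #0F0501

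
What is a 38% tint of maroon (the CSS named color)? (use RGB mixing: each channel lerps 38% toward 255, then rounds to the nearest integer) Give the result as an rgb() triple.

CSS maroon is rgb(128, 0, 0).
Lerp each channel 38% toward 255:
  R: 128 + 0.38×(255−128) = 128 + 48.26 = 176.26 → 176
  G: 0 + 96.9 = 96.9 → 97
  B: 0 + 0.38×(255−0) = 0 + 96.9 = 96.9 → 97

rgb(176, 97, 97)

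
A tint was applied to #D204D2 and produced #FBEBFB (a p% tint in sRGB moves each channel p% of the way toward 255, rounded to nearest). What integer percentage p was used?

#D204D2 is rgb(210, 4, 210); #FBEBFB is rgb(251, 235, 251).
On the G channel (widest range): 235 ≈ 4 + (p/100)(255 − 4), so p ≈ 100×(235 − 4)/(255 − 4) = 23100/251 = 92.03.
p = 92 reproduces all three channels after rounding.

92%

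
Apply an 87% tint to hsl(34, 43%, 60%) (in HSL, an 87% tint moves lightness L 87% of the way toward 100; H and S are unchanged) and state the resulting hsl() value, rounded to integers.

hsl(34, 43%, 95%)

L moves 87% from 60 toward 100: 60 + 34.8 = 94.8 → 95.
H and S are unchanged.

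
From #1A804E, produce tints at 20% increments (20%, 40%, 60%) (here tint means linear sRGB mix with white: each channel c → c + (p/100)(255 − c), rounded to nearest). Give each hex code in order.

#489971, #76B395, #A3CCB8

#1A804E is rgb(26, 128, 78).
20%: (26 + 45.8 = 71.8→72, 128 + 25.4 = 153.4→153, 78 + 35.4 = 113.4→113) → #489971
40%: (26 + 91.6 = 117.6→118, 128 + 50.8 = 178.8→179, 78 + 70.8 = 148.8→149) → #76B395
60%: (26 + 137.4 = 163.4→163, 128 + 76.2 = 204.2→204, 78 + 106.2 = 184.2→184) → #A3CCB8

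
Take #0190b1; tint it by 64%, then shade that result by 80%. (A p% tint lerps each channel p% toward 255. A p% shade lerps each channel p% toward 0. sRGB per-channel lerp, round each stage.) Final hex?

#212b2d

#0190b1 is rgb(1, 144, 177).
Per channel, c → c + 0.64(255 − c):
  R: 1 + 162.56 = 163.56 → 164
  G: 144 + 0.64×(255−144) = 144 + 71.04 = 215.04 → 215
  B: 177 + 49.92 = 226.92 → 227
After the tint: rgb(164, 215, 227) = #a4d7e3.
Lerp each channel 80% toward 0:
  R: 164 + 0.8×(0−164) = 164 − 131.2 = 32.8 → 33
  G: 215 − 172 = 43 → 43
  B: 227 + 0.8×(0−227) = 227 − 181.6 = 45.4 → 45
rgb(33, 43, 45) = #212b2d.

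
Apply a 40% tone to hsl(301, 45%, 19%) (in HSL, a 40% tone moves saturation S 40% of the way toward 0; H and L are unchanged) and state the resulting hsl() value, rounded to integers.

S moves 40% from 45 toward 0: 45 − 18 = 27 → 27.
H and L are unchanged.

hsl(301, 27%, 19%)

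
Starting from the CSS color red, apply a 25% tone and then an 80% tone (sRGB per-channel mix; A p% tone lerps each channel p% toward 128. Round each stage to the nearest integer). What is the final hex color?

CSS red is rgb(255, 0, 0).
Per channel, c → c + 0.25(128 − c):
  R: 255 + 0.25×(128−255) = 255 − 31.75 = 223.25 → 223
  G: 0 + 32 = 32 → 32
  B: 0 + 0.25×(128−0) = 0 + 32 = 32 → 32
After the tone: rgb(223, 32, 32) = #DF2020.
Lerp each channel 80% toward 128:
  R: 223 − 76 = 147 → 147
  G: 32 + 76.8 = 108.8 → 109
  B: 32 + 76.8 = 108.8 → 109
rgb(147, 109, 109) = #936D6D.

#936D6D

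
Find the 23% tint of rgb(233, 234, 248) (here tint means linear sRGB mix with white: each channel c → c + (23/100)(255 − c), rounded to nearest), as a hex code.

Per channel, c → c + 0.23(255 − c):
  R: 233 + 0.23×(255−233) = 233 + 5.06 = 238.06 → 238
  G: 234 + 4.83 = 238.83 → 239
  B: 248 + 1.61 = 249.61 → 250
rgb(238, 239, 250) = #EEEFFA.

#EEEFFA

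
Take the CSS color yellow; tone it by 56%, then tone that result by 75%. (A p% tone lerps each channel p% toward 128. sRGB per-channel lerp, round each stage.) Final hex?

CSS yellow is rgb(255, 255, 0).
A 56% tone moves each channel 56% toward 128:
  R: 255 + 0.56×(128−255) = 255 − 71.12 = 183.88 → 184
  G: 255 − 71.12 = 183.88 → 184
  B: 0 + 0.56×(128−0) = 0 + 71.68 = 71.68 → 72
After the tone: rgb(184, 184, 72) = #B8B848.
A 75% tone moves each channel 75% toward 128:
  R: 184 − 42 = 142 → 142
  G: 184 + 0.75×(128−184) = 184 − 42 = 142 → 142
  B: 72 + 42 = 114 → 114
rgb(142, 142, 114) = #8E8E72.

#8E8E72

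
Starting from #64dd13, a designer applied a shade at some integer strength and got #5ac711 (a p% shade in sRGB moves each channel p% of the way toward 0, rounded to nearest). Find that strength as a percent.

#64dd13 is rgb(100, 221, 19); #5ac711 is rgb(90, 199, 17).
On the G channel (widest range): 199 ≈ 221 + (p/100)(0 − 221), so p ≈ 100×(199 − 221)/(0 − 221) = -2200/-221 = 9.95.
p = 10 reproduces all three channels after rounding.

10%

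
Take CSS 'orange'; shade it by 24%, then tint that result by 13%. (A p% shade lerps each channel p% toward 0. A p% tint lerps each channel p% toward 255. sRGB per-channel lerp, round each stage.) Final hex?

#CA8E21

CSS orange is rgb(255, 165, 0).
A 24% shade moves each channel 24% toward 0:
  R: 255 + 0.24×(0−255) = 255 − 61.2 = 193.8 → 194
  G: 165 + 0.24×(0−165) = 165 − 39.6 = 125.4 → 125
  B: 0 + 0 = 0 → 0
After the shade: rgb(194, 125, 0) = #C27D00.
A 13% tint moves each channel 13% toward 255:
  R: 194 + 0.13×(255−194) = 194 + 7.93 = 201.93 → 202
  G: 125 + 0.13×(255−125) = 125 + 16.9 = 141.9 → 142
  B: 0 + 0.13×(255−0) = 0 + 33.15 = 33.15 → 33
rgb(202, 142, 33) = #CA8E21.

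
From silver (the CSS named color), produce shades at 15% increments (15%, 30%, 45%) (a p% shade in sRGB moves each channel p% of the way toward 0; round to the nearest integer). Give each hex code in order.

CSS silver is rgb(192, 192, 192).
15%: (192 − 28.8 = 163.2→163, 192 − 28.8 = 163.2→163, 192 − 28.8 = 163.2→163) → #A3A3A3
30%: (192 − 57.6 = 134.4→134, 192 − 57.6 = 134.4→134, 192 − 57.6 = 134.4→134) → #868686
45%: (192 − 86.4 = 105.6→106, 192 − 86.4 = 105.6→106, 192 − 86.4 = 105.6→106) → #6A6A6A

#A3A3A3, #868686, #6A6A6A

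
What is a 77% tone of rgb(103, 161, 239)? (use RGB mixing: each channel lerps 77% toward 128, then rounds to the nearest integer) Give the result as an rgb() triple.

rgb(122, 136, 154)

Per channel, c → c + 0.77(128 − c):
  R: 103 + 0.77×(128−103) = 103 + 19.25 = 122.25 → 122
  G: 161 + 0.77×(128−161) = 161 − 25.41 = 135.59 → 136
  B: 239 − 85.47 = 153.53 → 154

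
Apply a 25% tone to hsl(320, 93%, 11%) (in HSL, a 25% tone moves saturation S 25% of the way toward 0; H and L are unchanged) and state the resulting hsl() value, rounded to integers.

S moves 25% from 93 toward 0: 93 − 23.25 = 69.75 → 70.
H and L are unchanged.

hsl(320, 70%, 11%)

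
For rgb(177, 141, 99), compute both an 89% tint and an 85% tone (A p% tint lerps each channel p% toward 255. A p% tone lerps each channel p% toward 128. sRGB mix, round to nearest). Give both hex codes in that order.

89% tint:
  R: 177 + 0.89×(255−177) = 177 + 69.42 = 246.42 → 246
  G: 141 + 101.46 = 242.46 → 242
  B: 99 + 138.84 = 237.84 → 238
  → #f6f2ee
85% tone:
  R: 177 + 0.85×(128−177) = 177 − 41.65 = 135.35 → 135
  G: 141 + 0.85×(128−141) = 141 − 11.05 = 129.95 → 130
  B: 99 + 0.85×(128−99) = 99 + 24.65 = 123.65 → 124
  → #87827c

#f6f2ee, #87827c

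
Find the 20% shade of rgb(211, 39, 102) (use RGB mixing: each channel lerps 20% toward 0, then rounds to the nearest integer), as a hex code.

A 20% shade moves each channel 20% toward 0:
  R: 211 − 42.2 = 168.8 → 169
  G: 39 + 0.2×(0−39) = 39 − 7.8 = 31.2 → 31
  B: 102 + 0.2×(0−102) = 102 − 20.4 = 81.6 → 82
rgb(169, 31, 82) = #a91f52.

#a91f52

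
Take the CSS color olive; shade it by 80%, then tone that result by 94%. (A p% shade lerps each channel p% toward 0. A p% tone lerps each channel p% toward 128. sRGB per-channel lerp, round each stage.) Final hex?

#7a7a78

CSS olive is rgb(128, 128, 0).
Per channel, c → c + 0.8(0 − c):
  R: 128 + 0.8×(0−128) = 128 − 102.4 = 25.6 → 26
  G: 128 + 0.8×(0−128) = 128 − 102.4 = 25.6 → 26
  B: 0 + 0.8×(0−0) = 0 + 0 = 0 → 0
After the shade: rgb(26, 26, 0) = #1a1a00.
Lerp each channel 94% toward 128:
  R: 26 + 0.94×(128−26) = 26 + 95.88 = 121.88 → 122
  G: 26 + 95.88 = 121.88 → 122
  B: 0 + 0.94×(128−0) = 0 + 120.32 = 120.32 → 120
rgb(122, 122, 120) = #7a7a78.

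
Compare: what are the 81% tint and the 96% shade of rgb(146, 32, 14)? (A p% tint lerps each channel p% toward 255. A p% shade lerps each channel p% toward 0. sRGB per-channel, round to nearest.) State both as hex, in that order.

#EAD5D1, #060101

81% tint:
  R: 146 + 0.81×(255−146) = 146 + 88.29 = 234.29 → 234
  G: 32 + 0.81×(255−32) = 32 + 180.63 = 212.63 → 213
  B: 14 + 195.21 = 209.21 → 209
  → #EAD5D1
96% shade:
  R: 146 + 0.96×(0−146) = 146 − 140.16 = 5.84 → 6
  G: 32 + 0.96×(0−32) = 32 − 30.72 = 1.28 → 1
  B: 14 + 0.96×(0−14) = 14 − 13.44 = 0.56 → 1
  → #060101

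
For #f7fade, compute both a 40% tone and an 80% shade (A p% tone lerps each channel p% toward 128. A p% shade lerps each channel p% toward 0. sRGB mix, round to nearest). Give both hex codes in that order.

#c7c9b8, #31322c

#f7fade is rgb(247, 250, 222).
40% tone:
  R: 247 − 47.6 = 199.4 → 199
  G: 250 + 0.4×(128−250) = 250 − 48.8 = 201.2 → 201
  B: 222 + 0.4×(128−222) = 222 − 37.6 = 184.4 → 184
  → #c7c9b8
80% shade:
  R: 247 − 197.6 = 49.4 → 49
  G: 250 + 0.8×(0−250) = 250 − 200 = 50 → 50
  B: 222 + 0.8×(0−222) = 222 − 177.6 = 44.4 → 44
  → #31322c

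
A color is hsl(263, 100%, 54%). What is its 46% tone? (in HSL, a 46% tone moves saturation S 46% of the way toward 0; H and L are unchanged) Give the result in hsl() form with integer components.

hsl(263, 54%, 54%)

S moves 46% from 100 toward 0: 100 − 46 = 54 → 54.
H and L are unchanged.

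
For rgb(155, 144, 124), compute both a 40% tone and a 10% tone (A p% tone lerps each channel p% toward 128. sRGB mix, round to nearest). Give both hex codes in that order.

#908A7E, #988E7C

40% tone:
  R: 155 − 10.8 = 144.2 → 144
  G: 144 − 6.4 = 137.6 → 138
  B: 124 + 0.4×(128−124) = 124 + 1.6 = 125.6 → 126
  → #908A7E
10% tone:
  R: 155 − 2.7 = 152.3 → 152
  G: 144 − 1.6 = 142.4 → 142
  B: 124 + 0.1×(128−124) = 124 + 0.4 = 124.4 → 124
  → #988E7C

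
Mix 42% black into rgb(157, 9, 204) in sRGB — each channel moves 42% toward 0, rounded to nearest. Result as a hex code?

Per channel, c → c + 0.42(0 − c):
  R: 157 + 0.42×(0−157) = 157 − 65.94 = 91.06 → 91
  G: 9 + 0.42×(0−9) = 9 − 3.78 = 5.22 → 5
  B: 204 − 85.68 = 118.32 → 118
rgb(91, 5, 118) = #5b0576.

#5b0576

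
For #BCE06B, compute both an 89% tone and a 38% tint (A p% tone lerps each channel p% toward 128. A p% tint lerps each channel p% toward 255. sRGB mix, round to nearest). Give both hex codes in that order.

#878B7E, #D5ECA3

#BCE06B is rgb(188, 224, 107).
89% tone:
  R: 188 + 0.89×(128−188) = 188 − 53.4 = 134.6 → 135
  G: 224 − 85.44 = 138.56 → 139
  B: 107 + 0.89×(128−107) = 107 + 18.69 = 125.69 → 126
  → #878B7E
38% tint:
  R: 188 + 25.46 = 213.46 → 213
  G: 224 + 0.38×(255−224) = 224 + 11.78 = 235.78 → 236
  B: 107 + 0.38×(255−107) = 107 + 56.24 = 163.24 → 163
  → #D5ECA3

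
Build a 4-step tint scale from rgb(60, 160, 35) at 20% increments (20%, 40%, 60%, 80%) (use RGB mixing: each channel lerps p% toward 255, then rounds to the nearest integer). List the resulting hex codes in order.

#63b34f, #8ac67b, #b1d9a7, #d8ecd3

20%: (60 + 39 = 99→99, 160 + 19 = 179→179, 35 + 44 = 79→79) → #63b34f
40%: (60 + 78 = 138→138, 160 + 38 = 198→198, 35 + 88 = 123→123) → #8ac67b
60%: (60 + 117 = 177→177, 160 + 57 = 217→217, 35 + 132 = 167→167) → #b1d9a7
80%: (60 + 156 = 216→216, 160 + 76 = 236→236, 35 + 176 = 211→211) → #d8ecd3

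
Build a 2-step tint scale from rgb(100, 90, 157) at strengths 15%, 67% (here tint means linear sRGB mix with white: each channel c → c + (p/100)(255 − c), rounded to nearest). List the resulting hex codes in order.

#7B73AC, #CCC9DF

15%: (100 + 23.25 = 123.25→123, 90 + 24.75 = 114.75→115, 157 + 14.7 = 171.7→172) → #7B73AC
67%: (100 + 103.85 = 203.85→204, 90 + 110.55 = 200.55→201, 157 + 65.66 = 222.66→223) → #CCC9DF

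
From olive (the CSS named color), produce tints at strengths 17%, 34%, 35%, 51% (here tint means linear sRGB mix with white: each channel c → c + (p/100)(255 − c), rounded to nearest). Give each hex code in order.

#96962B, #ABAB57, #ACAC59, #C1C182

CSS olive is rgb(128, 128, 0).
17%: (128 + 21.59 = 149.59→150, 128 + 21.59 = 149.59→150, 0 + 43.35 = 43.35→43) → #96962B
34%: (128 + 43.18 = 171.18→171, 128 + 43.18 = 171.18→171, 0 + 86.7 = 86.7→87) → #ABAB57
35%: (128 + 44.45 = 172.45→172, 128 + 44.45 = 172.45→172, 0 + 89.25 = 89.25→89) → #ACAC59
51%: (128 + 64.77 = 192.77→193, 128 + 64.77 = 192.77→193, 0 + 130.05 = 130.05→130) → #C1C182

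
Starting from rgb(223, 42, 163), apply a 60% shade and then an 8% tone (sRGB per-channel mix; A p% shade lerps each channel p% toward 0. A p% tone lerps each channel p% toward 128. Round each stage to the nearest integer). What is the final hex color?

Per channel, c → c + 0.6(0 − c):
  R: 223 + 0.6×(0−223) = 223 − 133.8 = 89.2 → 89
  G: 42 − 25.2 = 16.8 → 17
  B: 163 + 0.6×(0−163) = 163 − 97.8 = 65.2 → 65
After the shade: rgb(89, 17, 65) = #591141.
An 8% tone moves each channel 8% toward 128:
  R: 89 + 3.12 = 92.12 → 92
  G: 17 + 0.08×(128−17) = 17 + 8.88 = 25.88 → 26
  B: 65 + 5.04 = 70.04 → 70
rgb(92, 26, 70) = #5C1A46.

#5C1A46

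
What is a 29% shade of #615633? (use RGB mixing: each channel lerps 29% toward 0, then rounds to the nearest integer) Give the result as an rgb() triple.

#615633 is rgb(97, 86, 51).
Per channel, c → c + 0.29(0 − c):
  R: 97 + 0.29×(0−97) = 97 − 28.13 = 68.87 → 69
  G: 86 + 0.29×(0−86) = 86 − 24.94 = 61.06 → 61
  B: 51 + 0.29×(0−51) = 51 − 14.79 = 36.21 → 36

rgb(69, 61, 36)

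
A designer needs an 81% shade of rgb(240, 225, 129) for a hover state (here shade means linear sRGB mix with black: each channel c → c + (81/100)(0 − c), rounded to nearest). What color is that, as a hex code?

#2E2B19

Lerp each channel 81% toward 0:
  R: 240 − 194.4 = 45.6 → 46
  G: 225 − 182.25 = 42.75 → 43
  B: 129 + 0.81×(0−129) = 129 − 104.49 = 24.51 → 25
rgb(46, 43, 25) = #2E2B19.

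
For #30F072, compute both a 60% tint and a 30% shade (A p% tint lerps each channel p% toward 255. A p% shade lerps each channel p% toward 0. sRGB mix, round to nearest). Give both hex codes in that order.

#ACF9C7, #22A850

#30F072 is rgb(48, 240, 114).
60% tint:
  R: 48 + 124.2 = 172.2 → 172
  G: 240 + 0.6×(255−240) = 240 + 9 = 249 → 249
  B: 114 + 0.6×(255−114) = 114 + 84.6 = 198.6 → 199
  → #ACF9C7
30% shade:
  R: 48 + 0.3×(0−48) = 48 − 14.4 = 33.6 → 34
  G: 240 + 0.3×(0−240) = 240 − 72 = 168 → 168
  B: 114 + 0.3×(0−114) = 114 − 34.2 = 79.8 → 80
  → #22A850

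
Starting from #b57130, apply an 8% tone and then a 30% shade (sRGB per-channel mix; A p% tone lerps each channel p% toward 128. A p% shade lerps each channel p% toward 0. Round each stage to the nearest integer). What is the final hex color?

#7c5026

#b57130 is rgb(181, 113, 48).
Lerp each channel 8% toward 128:
  R: 181 + 0.08×(128−181) = 181 − 4.24 = 176.76 → 177
  G: 113 + 0.08×(128−113) = 113 + 1.2 = 114.2 → 114
  B: 48 + 6.4 = 54.4 → 54
After the tone: rgb(177, 114, 54) = #b17236.
Per channel, c → c + 0.3(0 − c):
  R: 177 − 53.1 = 123.9 → 124
  G: 114 + 0.3×(0−114) = 114 − 34.2 = 79.8 → 80
  B: 54 + 0.3×(0−54) = 54 − 16.2 = 37.8 → 38
rgb(124, 80, 38) = #7c5026.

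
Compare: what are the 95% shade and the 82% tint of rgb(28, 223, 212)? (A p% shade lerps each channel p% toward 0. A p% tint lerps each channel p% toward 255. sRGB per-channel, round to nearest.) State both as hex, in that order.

95% shade:
  R: 28 + 0.95×(0−28) = 28 − 26.6 = 1.4 → 1
  G: 223 + 0.95×(0−223) = 223 − 211.85 = 11.15 → 11
  B: 212 − 201.4 = 10.6 → 11
  → #010B0B
82% tint:
  R: 28 + 186.14 = 214.14 → 214
  G: 223 + 26.24 = 249.24 → 249
  B: 212 + 35.26 = 247.26 → 247
  → #D6F9F7

#010B0B, #D6F9F7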